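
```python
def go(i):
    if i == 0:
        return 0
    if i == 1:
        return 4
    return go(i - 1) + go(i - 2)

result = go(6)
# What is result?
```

Build up from base cases: go(0)=0, go(1)=4, go(2)=4, go(3)=8, go(4)=12, go(5)=20, go(6)=32

Answer: 32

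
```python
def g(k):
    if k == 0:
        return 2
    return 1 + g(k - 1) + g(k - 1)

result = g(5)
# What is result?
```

g(k) = 1 + 2·g(k-1), g(0)=2. Closed form: (2+1)·2^5 - 1 = 95.

Answer: 95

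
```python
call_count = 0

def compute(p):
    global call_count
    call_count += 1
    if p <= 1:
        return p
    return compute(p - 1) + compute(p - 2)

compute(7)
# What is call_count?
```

Calls(p) = 1 + Calls(p-1) + Calls(p-2); Calls(0)=Calls(1)=1. For p=7 this gives 41.

Answer: 41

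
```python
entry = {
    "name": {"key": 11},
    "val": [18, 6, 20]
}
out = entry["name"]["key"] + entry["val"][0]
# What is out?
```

Trace:
`entry = { ...` → entry = {'name': {'key': 11}, 'val': [18, 6, 20]}
`out = entry["name"]["key"] + entry["val"][0]` → out = 29
So out = 29

Answer: 29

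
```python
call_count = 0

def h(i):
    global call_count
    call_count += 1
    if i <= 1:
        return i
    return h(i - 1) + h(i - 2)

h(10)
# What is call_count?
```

Calls(i) = 1 + Calls(i-1) + Calls(i-2); Calls(0)=Calls(1)=1. For i=10 this gives 177.

Answer: 177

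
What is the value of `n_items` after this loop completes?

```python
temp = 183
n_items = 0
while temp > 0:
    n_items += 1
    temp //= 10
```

Count digits by repeated division by 10
`n_items` takes the values: 0 → 1 → 2 → 3

Answer: 3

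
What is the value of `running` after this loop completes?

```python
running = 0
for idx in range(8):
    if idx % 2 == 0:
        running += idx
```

Sum of even numbers 0 to 7
`running` takes the values: 0 → 2 → 6 → 12

Answer: 12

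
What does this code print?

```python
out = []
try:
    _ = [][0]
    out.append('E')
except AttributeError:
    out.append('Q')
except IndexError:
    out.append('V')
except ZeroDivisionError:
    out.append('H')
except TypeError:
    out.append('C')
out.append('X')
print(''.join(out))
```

Execution trace: 'V' (except IndexError) → 'X' (after the try/except). Output: VX

Answer: VX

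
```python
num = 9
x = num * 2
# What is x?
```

Trace:
`num = 9` → num = 9
`x = num * 2` → x = 18
So x = 18

Answer: 18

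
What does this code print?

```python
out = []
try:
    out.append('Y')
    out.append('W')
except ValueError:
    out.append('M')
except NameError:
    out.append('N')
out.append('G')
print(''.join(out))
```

Execution trace: 'Y' (try body) → 'W' (try body, no exception) → 'G' (after the try/except). Output: YWG

Answer: YWG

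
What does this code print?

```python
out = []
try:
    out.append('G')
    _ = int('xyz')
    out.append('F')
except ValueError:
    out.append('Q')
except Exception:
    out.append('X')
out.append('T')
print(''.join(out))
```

Execution trace: 'G' (try body) → 'Q' (except ValueError) → 'T' (after the try/except). Output: GQT

Answer: GQT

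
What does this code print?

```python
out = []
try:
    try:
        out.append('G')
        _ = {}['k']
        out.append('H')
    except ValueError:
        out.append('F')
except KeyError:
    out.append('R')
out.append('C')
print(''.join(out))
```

Execution trace: 'G' (try body) → 'R' (outer except KeyError) → 'C' (after the try/except). Output: GRC

Answer: GRC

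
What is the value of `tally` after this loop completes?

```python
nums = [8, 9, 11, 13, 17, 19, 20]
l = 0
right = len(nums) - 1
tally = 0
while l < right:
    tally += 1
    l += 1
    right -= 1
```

Iterations until pointers meet (list length 7)
`tally` takes the values: 0 → 1 → 2 → 3

Answer: 3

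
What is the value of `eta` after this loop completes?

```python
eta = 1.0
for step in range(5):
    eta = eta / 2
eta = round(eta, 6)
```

Halving LR 5 times: 1 / 2^5
`eta` takes the values: 1.0 → 0.5 → 0.25 → 0.125 → 0.0625 → 0.03125

Answer: 0.03125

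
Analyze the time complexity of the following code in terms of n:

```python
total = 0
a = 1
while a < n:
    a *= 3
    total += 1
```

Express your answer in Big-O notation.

Each loop level contributes: log n. Multiplying the contributions gives O(log n).

Answer: O(log n)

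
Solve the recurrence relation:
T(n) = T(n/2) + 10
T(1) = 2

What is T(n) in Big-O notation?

Each step divides n by 2 and adds 10. After log_2(n) steps we reach T(1)=2. So T(n) = 10·log_2(n) + 2 = O(log n).

Answer: O(log n)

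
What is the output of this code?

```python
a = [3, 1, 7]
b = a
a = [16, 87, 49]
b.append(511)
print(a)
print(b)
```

Key concept: rebinding vs mutation: a is rebound to a new list, b still points at the original.
Step by step:
`a = [3, 1, 7]` → a = [3, 1, 7]
`b = a` → b = [3, 1, 7] (same object as a)
`a = [16, 87, 49]` → a = [16, 87, 49]
`b.append(511)` → b = [3, 1, 7, 511]
`print(a)` → prints [16, 87, 49]
`print(b)` → prints [3, 1, 7, 511]

Answer:
[16, 87, 49]
[3, 1, 7, 511]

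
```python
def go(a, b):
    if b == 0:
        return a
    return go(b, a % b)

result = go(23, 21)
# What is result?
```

go(23, 21) -> go(21, 2) -> go(2, 1) -> go(1, 0) -> 1

Answer: 1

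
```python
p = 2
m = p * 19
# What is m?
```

Trace:
`p = 2` → p = 2
`m = p * 19` → m = 38
So m = 38

Answer: 38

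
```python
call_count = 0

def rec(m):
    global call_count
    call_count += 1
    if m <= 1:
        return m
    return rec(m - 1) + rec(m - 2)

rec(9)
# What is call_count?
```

Calls(m) = 1 + Calls(m-1) + Calls(m-2); Calls(0)=Calls(1)=1. For m=9 this gives 109.

Answer: 109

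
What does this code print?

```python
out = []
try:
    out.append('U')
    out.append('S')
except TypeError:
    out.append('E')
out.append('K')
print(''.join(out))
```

Execution trace: 'U' (try body) → 'S' (try body, no exception) → 'K' (after the try/except). Output: USK

Answer: USK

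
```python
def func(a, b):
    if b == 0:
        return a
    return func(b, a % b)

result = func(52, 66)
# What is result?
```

func(52, 66) -> func(66, 52) -> func(52, 14) -> func(14, 10) -> func(10, 4) -> func(4, 2) -> func(2, 0) -> 2

Answer: 2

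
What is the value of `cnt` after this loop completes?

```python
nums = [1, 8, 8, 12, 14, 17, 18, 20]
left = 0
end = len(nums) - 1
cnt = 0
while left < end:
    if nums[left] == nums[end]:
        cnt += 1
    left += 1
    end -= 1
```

Count matching pairs from ends
`cnt` takes the values: 0

Answer: 0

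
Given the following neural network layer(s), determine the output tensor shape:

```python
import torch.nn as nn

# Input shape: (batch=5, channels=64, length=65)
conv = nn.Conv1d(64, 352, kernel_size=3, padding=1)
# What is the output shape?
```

Input: (5, 64, 65) -> Output: (5, 352, 65)

Answer: (5, 352, 65)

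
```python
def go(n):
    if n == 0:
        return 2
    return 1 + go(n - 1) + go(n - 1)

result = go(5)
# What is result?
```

go(n) = 1 + 2·go(n-1), go(0)=2. Closed form: (2+1)·2^5 - 1 = 95.

Answer: 95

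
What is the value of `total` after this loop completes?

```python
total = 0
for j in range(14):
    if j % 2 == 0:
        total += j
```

Sum of even numbers 0 to 13
`total` takes the values: 0 → 2 → 6 → 12 → 20 → 30 → 42

Answer: 42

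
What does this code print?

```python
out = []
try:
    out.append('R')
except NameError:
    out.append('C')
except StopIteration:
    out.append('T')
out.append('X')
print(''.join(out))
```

Execution trace: 'R' (try body, no exception) → 'X' (after the try/except). Output: RX

Answer: RX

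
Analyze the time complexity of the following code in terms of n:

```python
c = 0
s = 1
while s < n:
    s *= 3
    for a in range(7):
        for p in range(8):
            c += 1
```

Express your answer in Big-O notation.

Each loop level contributes: log n × 1 × 1. Multiplying the contributions gives O(log n).

Answer: O(log n)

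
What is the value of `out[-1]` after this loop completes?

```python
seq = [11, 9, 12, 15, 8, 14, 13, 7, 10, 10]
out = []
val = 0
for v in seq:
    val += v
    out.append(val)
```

Cumulative sum ends at 109
`out` takes the values: [] → [11] → [11, 20] → [11, 20, 32] → [11, 20, 32, 47] → [11, 20, 32, 47, 55] → [11, 20, 32, 47, 55, 69] → [11, 20, 32, 47, 55, 69, 82] → [11, 20, 32, 47, 55, 69, 82, 89] → [11, 20, 32, 47, 55, 69, 82, 89, 99] → [11, 20, 32, 47, 55, 69, 82, 89, 99, 109]
So `out[-1]` = 109

Answer: 109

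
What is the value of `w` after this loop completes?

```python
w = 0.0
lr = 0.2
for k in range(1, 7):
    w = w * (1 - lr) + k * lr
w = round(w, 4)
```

Moving average with lr=0.2
`w` takes the values: 0.0 → 0.2 → 0.56 → 1.048 → 1.6384 → 2.31072 → 3.048576 → 3.0486

Answer: 3.0486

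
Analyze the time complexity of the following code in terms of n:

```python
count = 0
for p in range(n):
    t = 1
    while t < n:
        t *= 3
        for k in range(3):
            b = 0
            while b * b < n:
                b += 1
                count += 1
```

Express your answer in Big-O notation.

Each loop level contributes: n × log n × 1 × √n. Multiplying the contributions gives O(n√n log n).

Answer: O(n√n log n)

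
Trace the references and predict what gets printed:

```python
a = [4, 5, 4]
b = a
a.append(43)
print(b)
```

Key concept: basic list aliasing.
Step by step:
`a = [4, 5, 4]` → a = [4, 5, 4]
`b = a` → b = [4, 5, 4] (same object as a)
`a.append(43)` → a = [4, 5, 4, 43] (same object as b); b = [4, 5, 4, 43] (same object as a)
`print(b)` → prints [4, 5, 4, 43]

Answer: [4, 5, 4, 43]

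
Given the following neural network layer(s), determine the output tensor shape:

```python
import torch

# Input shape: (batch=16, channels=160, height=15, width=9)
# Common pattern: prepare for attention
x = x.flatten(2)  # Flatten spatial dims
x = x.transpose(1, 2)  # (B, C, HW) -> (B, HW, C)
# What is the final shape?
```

Input: (16, 160, 15, 9) -> after flatten(2): (16, 160, 135) -> Output: (16, 135, 160)

Answer: (16, 135, 160)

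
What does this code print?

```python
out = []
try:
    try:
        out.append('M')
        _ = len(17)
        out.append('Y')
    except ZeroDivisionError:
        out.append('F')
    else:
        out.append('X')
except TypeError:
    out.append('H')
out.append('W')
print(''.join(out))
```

Execution trace: 'M' (try body) → 'H' (outer except TypeError) → 'W' (after the try/except). Output: MHW

Answer: MHW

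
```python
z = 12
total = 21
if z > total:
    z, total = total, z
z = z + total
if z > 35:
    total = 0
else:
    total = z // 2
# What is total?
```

Trace:
`z = 12` → z = 12
`total = 21` → total = 21
`if z > total: ...` → z > total is False → no variable changes
`z = z + total` → z = 33
`if z > 35: ...` → z > 35 is False, take else branch → total = 16
So total = 16

Answer: 16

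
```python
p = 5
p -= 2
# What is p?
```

Trace:
`p = 5` → p = 5
`p -= 2` → p = 3
So p = 3

Answer: 3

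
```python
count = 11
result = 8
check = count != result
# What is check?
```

Trace:
`count = 11` → count = 11
`result = 8` → result = 8
`check = count != result` → check = True
So check = True

Answer: True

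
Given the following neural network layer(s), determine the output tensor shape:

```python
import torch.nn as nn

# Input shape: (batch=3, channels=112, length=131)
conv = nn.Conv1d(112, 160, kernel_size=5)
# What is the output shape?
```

Input: (3, 112, 131) -> Output: (3, 160, 127)

Answer: (3, 160, 127)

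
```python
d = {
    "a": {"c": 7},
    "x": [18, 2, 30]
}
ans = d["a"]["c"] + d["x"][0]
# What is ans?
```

Trace:
`d = { ...` → d = {'a': {'c': 7}, 'x': [18, 2, 30]}
`ans = d["a"]["c"] + d["x"][0]` → ans = 25
So ans = 25

Answer: 25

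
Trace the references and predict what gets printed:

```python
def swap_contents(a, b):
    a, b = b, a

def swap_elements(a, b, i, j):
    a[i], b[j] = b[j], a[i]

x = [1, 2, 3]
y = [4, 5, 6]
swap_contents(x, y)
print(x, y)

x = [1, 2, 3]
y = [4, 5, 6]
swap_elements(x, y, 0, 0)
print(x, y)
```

Key concept: parameter rebinding vs mutation.
Step by step:
`x = [1, 2, 3]` → x = [1, 2, 3]
`y = [4, 5, 6]` → y = [4, 5, 6]
`swap_contents(x, y)` → no visible change to tracked variables
`print(x, y)` → prints [1, 2, 3] [4, 5, 6]
`x = [1, 2, 3]` → x = [1, 2, 3]
`y = [4, 5, 6]` → y = [4, 5, 6]
`swap_elements(x, y, 0, 0)` → x = [4, 2, 3]; y = [1, 5, 6]
`print(x, y)` → prints [4, 2, 3] [1, 5, 6]

Answer:
[1, 2, 3] [4, 5, 6]
[4, 2, 3] [1, 5, 6]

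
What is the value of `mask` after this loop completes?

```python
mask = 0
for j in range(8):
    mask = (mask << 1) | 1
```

Build 8 consecutive 1-bits: 0b11111111
`mask` takes the values: 0 → 1 → 3 → 7 → 15 → 31 → 63 → 127 → 255

Answer: 255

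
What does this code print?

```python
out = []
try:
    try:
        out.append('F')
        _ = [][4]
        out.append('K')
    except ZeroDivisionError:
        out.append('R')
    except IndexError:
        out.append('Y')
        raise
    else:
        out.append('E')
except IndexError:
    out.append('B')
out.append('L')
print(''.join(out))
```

Execution trace: 'F' (inner try body) → 'Y' (inner except IndexError) → 'B' (outer except IndexError) → 'L' (after the try/except). Output: FYBL

Answer: FYBL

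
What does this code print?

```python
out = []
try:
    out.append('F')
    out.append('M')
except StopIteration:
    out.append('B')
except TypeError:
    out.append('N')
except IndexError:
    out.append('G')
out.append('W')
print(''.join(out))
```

Execution trace: 'F' (try body) → 'M' (try body, no exception) → 'W' (after the try/except). Output: FMW

Answer: FMW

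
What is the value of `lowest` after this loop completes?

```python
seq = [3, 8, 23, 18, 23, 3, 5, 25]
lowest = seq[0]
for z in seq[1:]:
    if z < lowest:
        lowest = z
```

Minimum of [3, 8, 23, 18, 23, 3, 5, 25]
`lowest` takes the values: 3

Answer: 3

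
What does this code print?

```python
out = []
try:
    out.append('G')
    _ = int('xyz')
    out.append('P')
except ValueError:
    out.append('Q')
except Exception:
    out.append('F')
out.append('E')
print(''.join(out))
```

Execution trace: 'G' (try body) → 'Q' (except ValueError) → 'E' (after the try/except). Output: GQE

Answer: GQE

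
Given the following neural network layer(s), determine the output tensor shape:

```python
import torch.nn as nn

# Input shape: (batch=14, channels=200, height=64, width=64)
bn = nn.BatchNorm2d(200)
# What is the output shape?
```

Input: (14, 200, 64, 64) -> Output: (14, 200, 64, 64)

Answer: (14, 200, 64, 64)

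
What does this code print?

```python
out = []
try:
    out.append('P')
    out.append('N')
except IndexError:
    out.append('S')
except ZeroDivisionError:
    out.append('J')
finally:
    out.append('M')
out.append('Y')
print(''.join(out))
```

Execution trace: 'P' (try body) → 'N' (try body, no exception) → 'M' (finally) → 'Y' (after the try/except). Output: PNMY

Answer: PNMY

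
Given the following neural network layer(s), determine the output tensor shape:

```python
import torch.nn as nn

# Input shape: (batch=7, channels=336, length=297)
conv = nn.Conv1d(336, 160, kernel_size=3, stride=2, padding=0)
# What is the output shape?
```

Input: (7, 336, 297) -> Output: (7, 160, 148)

Answer: (7, 160, 148)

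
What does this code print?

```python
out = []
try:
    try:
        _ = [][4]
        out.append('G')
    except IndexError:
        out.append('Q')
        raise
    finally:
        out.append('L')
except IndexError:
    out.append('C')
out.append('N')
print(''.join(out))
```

Execution trace: 'Q' (except IndexError) → 'L' (finally) → 'C' (outer except IndexError) → 'N' (after the try/except). Output: QLCN

Answer: QLCN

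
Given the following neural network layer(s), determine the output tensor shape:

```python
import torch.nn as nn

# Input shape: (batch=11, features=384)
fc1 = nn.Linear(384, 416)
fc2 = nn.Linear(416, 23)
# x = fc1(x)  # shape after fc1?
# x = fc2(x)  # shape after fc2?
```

Input: (11, 384) -> after fc1: (11, 416) -> Output: (11, 23)

Answer: (11, 23)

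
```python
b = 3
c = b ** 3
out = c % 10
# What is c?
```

Trace:
`b = 3` → b = 3
`c = b ** 3` → c = 27
`out = c % 10` → out = 7
So c = 27

Answer: 27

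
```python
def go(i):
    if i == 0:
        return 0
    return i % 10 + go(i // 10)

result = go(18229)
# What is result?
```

Sum of digits of 18229: 9 + 2 + 2 + 8 + 1 = 22

Answer: 22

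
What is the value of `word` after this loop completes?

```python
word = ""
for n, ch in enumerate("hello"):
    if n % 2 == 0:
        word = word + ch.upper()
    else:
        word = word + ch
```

Uppercase even positions in 'hello'
`word` takes the values: "" → "H" → "He" → "HeL" → "HeLl" → "HeLlO"

Answer: "HeLlO"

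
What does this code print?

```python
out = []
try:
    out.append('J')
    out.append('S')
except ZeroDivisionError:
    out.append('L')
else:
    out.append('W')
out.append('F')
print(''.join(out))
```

Execution trace: 'J' (try body) → 'S' (try body, no exception) → 'W' (else) → 'F' (after the try/except). Output: JSWF

Answer: JSWF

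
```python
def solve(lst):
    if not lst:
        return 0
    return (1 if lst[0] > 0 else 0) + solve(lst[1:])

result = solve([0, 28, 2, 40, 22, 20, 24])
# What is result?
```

Count of positive elements in [0, 28, 2, 40, 22, 20, 24] = 6

Answer: 6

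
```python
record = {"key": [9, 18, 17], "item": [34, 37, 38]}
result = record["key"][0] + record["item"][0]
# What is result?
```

Trace:
`record = {"key": [9, 18, 17], "item": [34, 37, 38]}` → record = {'key': [9, 18, 17], 'item': [34, 37, 38]}
`result = record["key"][0] + record["item"][0]` → result = 43
So result = 43

Answer: 43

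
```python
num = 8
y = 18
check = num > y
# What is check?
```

Trace:
`num = 8` → num = 8
`y = 18` → y = 18
`check = num > y` → check = False
So check = False

Answer: False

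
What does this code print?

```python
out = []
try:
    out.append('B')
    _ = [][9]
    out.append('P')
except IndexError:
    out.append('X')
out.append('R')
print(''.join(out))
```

Execution trace: 'B' (try body) → 'X' (except IndexError) → 'R' (after the try/except). Output: BXR

Answer: BXR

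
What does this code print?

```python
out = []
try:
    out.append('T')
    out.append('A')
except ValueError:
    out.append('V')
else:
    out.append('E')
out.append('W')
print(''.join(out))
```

Execution trace: 'T' (try body) → 'A' (try body, no exception) → 'E' (else) → 'W' (after the try/except). Output: TAEW

Answer: TAEW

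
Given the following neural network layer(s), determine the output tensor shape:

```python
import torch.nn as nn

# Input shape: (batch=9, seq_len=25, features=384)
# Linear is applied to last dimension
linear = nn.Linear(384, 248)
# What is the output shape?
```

Input: (9, 25, 384) -> Output: (9, 25, 248)

Answer: (9, 25, 248)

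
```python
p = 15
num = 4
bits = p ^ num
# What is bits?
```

Trace:
`p = 15` → p = 15
`num = 4` → num = 4
`bits = p ^ num` → bits = 11
So bits = 11

Answer: 11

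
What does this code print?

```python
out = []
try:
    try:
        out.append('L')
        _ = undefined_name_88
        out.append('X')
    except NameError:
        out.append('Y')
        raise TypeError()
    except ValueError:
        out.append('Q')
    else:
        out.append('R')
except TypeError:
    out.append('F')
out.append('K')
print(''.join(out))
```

Execution trace: 'L' (inner try body) → 'Y' (inner except NameError) → 'F' (outer except TypeError) → 'K' (after the try/except). Output: LYFK

Answer: LYFK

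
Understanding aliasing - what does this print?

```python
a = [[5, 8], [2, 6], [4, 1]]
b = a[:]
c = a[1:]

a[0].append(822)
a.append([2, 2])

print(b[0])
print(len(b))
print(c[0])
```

Key concept: slice with nested mutation.
Step by step:
`a = [[5, 8], [2, 6], [4, 1]]` → a = [[5, 8], [2, 6], [4, 1]]
`b = a[:]` → b = [[5, 8], [2, 6], [4, 1]]
`c = a[1:]` → c = [[2, 6], [4, 1]]
`a[0].append(822)` → a = [[5, 8, 822], [2, 6], [4, 1]]; b = [[5, 8, 822], [2, 6], [4, 1]]
`a.append([2, 2])` → a = [[5, 8, 822], [2, 6], [4, 1], [2, 2]]
`print(b[0])` → prints [5, 8, 822]
`print(len(b))` → prints 3
`print(c[0])` → prints [2, 6]

Answer:
[5, 8, 822]
3
[2, 6]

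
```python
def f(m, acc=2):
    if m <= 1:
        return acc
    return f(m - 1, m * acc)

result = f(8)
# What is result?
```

Accumulator trace (n, acc): (8, 2) -> (7, 16) -> (6, 112) -> (5, 672) -> (4, 3360) -> (3, 13440) -> (2, 40320) -> (1, 80640) -> return 80640

Answer: 80640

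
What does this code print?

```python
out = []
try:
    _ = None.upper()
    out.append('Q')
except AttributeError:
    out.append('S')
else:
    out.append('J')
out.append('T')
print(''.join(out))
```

Execution trace: 'S' (except AttributeError) → 'T' (after the try/except). Output: ST

Answer: ST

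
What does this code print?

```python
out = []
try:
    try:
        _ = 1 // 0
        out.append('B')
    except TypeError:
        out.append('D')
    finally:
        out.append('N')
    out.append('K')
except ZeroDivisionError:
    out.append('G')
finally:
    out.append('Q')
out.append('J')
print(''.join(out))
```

Execution trace: 'N' (inner finally) → 'G' (except ZeroDivisionError) → 'Q' (finally) → 'J' (after the try/except). Output: NGQJ

Answer: NGQJ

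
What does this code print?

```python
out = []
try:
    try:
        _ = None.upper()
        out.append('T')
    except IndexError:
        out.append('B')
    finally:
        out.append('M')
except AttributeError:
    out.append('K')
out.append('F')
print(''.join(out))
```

Execution trace: 'M' (finally) → 'K' (outer except AttributeError) → 'F' (after the try/except). Output: MKF

Answer: MKF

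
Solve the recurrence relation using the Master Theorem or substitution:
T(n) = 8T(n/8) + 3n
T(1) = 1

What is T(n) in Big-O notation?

By Master Theorem: a=8, b=8, f(n)=3n. Since log_8(8) = 1 and f(n) = Θ(n^1), Case 2 applies. T(n) = O(n log n).

Answer: O(n log n)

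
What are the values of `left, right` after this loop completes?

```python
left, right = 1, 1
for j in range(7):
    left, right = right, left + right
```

Fibonacci: after 7 iterations
`left, right` takes the values: (1, 1) → (1, 2) → (2, 3) → (3, 5) → (5, 8) → (8, 13) → (13, 21) → (21, 34)

Answer: 21, 34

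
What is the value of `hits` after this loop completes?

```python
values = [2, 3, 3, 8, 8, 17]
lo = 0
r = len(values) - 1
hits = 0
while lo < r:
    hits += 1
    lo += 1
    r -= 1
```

Iterations until pointers meet (list length 6)
`hits` takes the values: 0 → 1 → 2 → 3

Answer: 3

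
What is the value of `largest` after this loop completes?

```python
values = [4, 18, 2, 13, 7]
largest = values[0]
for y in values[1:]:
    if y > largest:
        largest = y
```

Maximum of [4, 18, 2, 13, 7]
`largest` takes the values: 4 → 18

Answer: 18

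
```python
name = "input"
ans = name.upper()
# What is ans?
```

Trace:
`name = "input"` → name = 'input'
`ans = name.upper()` → ans = 'INPUT'
So ans = 'INPUT'

Answer: 'INPUT'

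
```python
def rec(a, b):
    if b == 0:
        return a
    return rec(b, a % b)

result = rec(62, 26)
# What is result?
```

rec(62, 26) -> rec(26, 10) -> rec(10, 6) -> rec(6, 4) -> rec(4, 2) -> rec(2, 0) -> 2

Answer: 2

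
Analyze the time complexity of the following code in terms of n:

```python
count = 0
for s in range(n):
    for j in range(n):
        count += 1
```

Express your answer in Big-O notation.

Each loop level contributes: n × n. Multiplying the contributions gives O(n^2).

Answer: O(n^2)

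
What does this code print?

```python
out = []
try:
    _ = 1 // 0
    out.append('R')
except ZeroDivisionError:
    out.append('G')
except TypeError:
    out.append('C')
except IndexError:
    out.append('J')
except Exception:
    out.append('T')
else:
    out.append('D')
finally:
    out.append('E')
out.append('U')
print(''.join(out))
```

Execution trace: 'G' (except ZeroDivisionError) → 'E' (finally) → 'U' (after the try/except). Output: GEU

Answer: GEU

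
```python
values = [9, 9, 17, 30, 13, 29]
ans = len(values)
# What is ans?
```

Trace:
`values = [9, 9, 17, 30, 13, 29]` → values = [9, 9, 17, 30, 13, 29]
`ans = len(values)` → ans = 6
So ans = 6

Answer: 6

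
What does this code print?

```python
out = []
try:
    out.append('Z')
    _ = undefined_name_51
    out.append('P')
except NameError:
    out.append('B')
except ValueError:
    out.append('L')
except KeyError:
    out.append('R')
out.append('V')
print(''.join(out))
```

Execution trace: 'Z' (try body) → 'B' (except NameError) → 'V' (after the try/except). Output: ZBV

Answer: ZBV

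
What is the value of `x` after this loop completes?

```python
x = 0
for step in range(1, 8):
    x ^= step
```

XOR of 1 to 7
`x` takes the values: 0 → 1 → 3 → 0 → 4 → 1 → 7 → 0

Answer: 0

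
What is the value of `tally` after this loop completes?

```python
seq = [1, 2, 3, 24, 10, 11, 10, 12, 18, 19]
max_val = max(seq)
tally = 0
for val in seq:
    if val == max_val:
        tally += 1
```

Count of max value 24 in [1, 2, 3, 24, 10, 11, 10, 12, 18, 19]
`tally` takes the values: 0 → 1

Answer: 1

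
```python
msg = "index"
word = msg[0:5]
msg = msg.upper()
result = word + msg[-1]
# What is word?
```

Trace:
`msg = "index"` → msg = 'index'
`word = msg[0:5]` → word = 'index'
`msg = msg.upper()` → msg = 'INDEX'
`result = word + msg[-1]` → result = 'indexX'
So word = 'index'

Answer: 'index'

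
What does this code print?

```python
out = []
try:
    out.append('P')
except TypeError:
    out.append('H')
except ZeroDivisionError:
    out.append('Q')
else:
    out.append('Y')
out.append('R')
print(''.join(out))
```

Execution trace: 'P' (try body, no exception) → 'Y' (else) → 'R' (after the try/except). Output: PYR

Answer: PYR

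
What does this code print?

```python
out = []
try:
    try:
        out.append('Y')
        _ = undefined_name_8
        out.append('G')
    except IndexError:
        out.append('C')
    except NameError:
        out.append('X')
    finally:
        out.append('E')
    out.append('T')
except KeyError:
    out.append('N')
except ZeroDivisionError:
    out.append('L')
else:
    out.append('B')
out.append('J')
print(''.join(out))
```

Execution trace: 'Y' (inner try body) → 'X' (inner except NameError) → 'E' (inner finally) → 'T' (try body, no exception) → 'B' (else) → 'J' (after the try/except). Output: YXETBJ

Answer: YXETBJ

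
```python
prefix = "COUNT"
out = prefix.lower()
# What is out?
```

Trace:
`prefix = "COUNT"` → prefix = 'COUNT'
`out = prefix.lower()` → out = 'count'
So out = 'count'

Answer: 'count'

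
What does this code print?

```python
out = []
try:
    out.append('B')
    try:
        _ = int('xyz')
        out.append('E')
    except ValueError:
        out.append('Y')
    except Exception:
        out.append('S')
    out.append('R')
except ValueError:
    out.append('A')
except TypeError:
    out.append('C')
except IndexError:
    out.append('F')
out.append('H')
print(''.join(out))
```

Execution trace: 'B' (try body) → 'Y' (inner except ValueError) → 'R' (try body, no exception) → 'H' (after the try/except). Output: BYRH

Answer: BYRH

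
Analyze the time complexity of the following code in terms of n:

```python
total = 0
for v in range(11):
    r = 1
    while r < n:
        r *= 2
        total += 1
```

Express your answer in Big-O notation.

Each loop level contributes: 1 × log n. Multiplying the contributions gives O(log n).

Answer: O(log n)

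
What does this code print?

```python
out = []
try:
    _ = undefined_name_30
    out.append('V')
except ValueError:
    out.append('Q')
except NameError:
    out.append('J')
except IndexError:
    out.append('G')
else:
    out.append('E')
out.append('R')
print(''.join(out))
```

Execution trace: 'J' (except NameError) → 'R' (after the try/except). Output: JR

Answer: JR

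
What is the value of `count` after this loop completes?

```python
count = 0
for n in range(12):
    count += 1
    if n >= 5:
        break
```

Loop breaks when n reaches 5, count is 6
`count` takes the values: 0 → 1 → 2 → 3 → 4 → 5 → 6

Answer: 6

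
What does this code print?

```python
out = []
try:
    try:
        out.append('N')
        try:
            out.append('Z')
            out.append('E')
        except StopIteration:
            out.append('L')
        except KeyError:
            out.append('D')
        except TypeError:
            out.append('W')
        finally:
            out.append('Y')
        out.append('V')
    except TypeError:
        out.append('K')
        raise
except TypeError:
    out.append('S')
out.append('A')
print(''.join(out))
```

Execution trace: 'N' (try body) → 'Z' (inner try body) → 'E' (inner try body, no exception) → 'Y' (inner finally) → 'V' (try body, no exception) → 'A' (after the try/except). Output: NZEYVA

Answer: NZEYVA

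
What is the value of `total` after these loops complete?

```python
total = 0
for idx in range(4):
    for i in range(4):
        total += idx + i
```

Sum of all idx+i for idx,i in 4x4
`total` takes the values: 0 → 1 → 3 → 6 → 7 → 9 → 12 → 16 → 18 → 21 → 25 → 30 → 33 → 37 → 42 → 48

Answer: 48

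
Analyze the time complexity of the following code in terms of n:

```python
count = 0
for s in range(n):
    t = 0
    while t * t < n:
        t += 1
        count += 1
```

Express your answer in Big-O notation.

Each loop level contributes: n × √n. Multiplying the contributions gives O(n√n).

Answer: O(n√n)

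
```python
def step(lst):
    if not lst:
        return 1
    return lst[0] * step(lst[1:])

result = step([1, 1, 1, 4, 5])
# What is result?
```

Product over [1, 1, 1, 4, 5] = 1 * 1 * 1 * 4 * 5 = 20

Answer: 20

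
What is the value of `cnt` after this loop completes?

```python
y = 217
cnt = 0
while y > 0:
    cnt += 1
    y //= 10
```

Count digits by repeated division by 10
`cnt` takes the values: 0 → 1 → 2 → 3

Answer: 3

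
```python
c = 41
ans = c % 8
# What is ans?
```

Trace:
`c = 41` → c = 41
`ans = c % 8` → ans = 1
So ans = 1

Answer: 1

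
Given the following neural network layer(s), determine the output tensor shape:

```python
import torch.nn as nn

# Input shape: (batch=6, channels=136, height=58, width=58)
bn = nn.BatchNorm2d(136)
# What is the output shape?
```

Input: (6, 136, 58, 58) -> Output: (6, 136, 58, 58)

Answer: (6, 136, 58, 58)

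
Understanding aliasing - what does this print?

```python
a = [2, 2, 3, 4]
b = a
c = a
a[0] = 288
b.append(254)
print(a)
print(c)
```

Key concept: multiple aliases.
Step by step:
`a = [2, 2, 3, 4]` → a = [2, 2, 3, 4]
`b = a` → b = [2, 2, 3, 4] (same object as a)
`c = a` → c = [2, 2, 3, 4] (same object as a, b)
`a[0] = 288` → a = [288, 2, 3, 4] (same object as b, c); b = [288, 2, 3, 4] (same object as a, c); c = [288, 2, 3, 4] (same object as a, b)
`b.append(254)` → a = [288, 2, 3, 4, 254] (same object as b, c); b = [288, 2, 3, 4, 254] (same object as a, c); c = [288, 2, 3, 4, 254] (same object as a, b)
`print(a)` → prints [288, 2, 3, 4, 254]
`print(c)` → prints [288, 2, 3, 4, 254]

Answer:
[288, 2, 3, 4, 254]
[288, 2, 3, 4, 254]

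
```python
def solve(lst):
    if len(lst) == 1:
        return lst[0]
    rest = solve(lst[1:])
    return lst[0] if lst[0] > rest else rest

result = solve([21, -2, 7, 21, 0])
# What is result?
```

Recursive max over [21, -2, 7, 21, 0] = 21

Answer: 21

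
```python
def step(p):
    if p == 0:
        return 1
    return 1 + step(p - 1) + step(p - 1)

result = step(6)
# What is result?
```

step(p) = 1 + 2·step(p-1), step(0)=1. Closed form: (1+1)·2^6 - 1 = 127.

Answer: 127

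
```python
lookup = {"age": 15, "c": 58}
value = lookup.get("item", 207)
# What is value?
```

Trace:
`lookup = {"age": 15, "c": 58}` → lookup = {'age': 15, 'c': 58}
`value = lookup.get("item", 207)` → value = 207
So value = 207

Answer: 207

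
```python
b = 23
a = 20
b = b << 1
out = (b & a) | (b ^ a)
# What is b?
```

Trace:
`b = 23` → b = 23
`a = 20` → a = 20
`b = b << 1` → b = 46
`out = (b & a) | (b ^ a)` → out = 62
So b = 46

Answer: 46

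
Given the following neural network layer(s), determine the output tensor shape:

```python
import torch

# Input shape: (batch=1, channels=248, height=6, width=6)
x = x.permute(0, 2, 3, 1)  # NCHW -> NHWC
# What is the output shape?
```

Input: (1, 248, 6, 6) -> Output: (1, 6, 6, 248)

Answer: (1, 6, 6, 248)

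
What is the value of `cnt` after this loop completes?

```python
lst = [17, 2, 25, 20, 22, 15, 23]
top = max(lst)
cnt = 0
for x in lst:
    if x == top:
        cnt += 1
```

Count of max value 25 in [17, 2, 25, 20, 22, 15, 23]
`cnt` takes the values: 0 → 1

Answer: 1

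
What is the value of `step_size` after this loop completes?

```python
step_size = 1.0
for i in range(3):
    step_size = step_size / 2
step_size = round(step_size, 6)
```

Halving LR 3 times: 1 / 2^3
`step_size` takes the values: 1.0 → 0.5 → 0.25 → 0.125

Answer: 0.125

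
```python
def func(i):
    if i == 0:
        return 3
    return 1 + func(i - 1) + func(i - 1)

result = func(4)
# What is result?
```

func(i) = 1 + 2·func(i-1), func(0)=3. Closed form: (3+1)·2^4 - 1 = 63.

Answer: 63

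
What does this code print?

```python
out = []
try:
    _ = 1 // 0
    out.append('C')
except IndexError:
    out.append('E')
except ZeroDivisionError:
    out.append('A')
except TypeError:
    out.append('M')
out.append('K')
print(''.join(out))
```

Execution trace: 'A' (except ZeroDivisionError) → 'K' (after the try/except). Output: AK

Answer: AK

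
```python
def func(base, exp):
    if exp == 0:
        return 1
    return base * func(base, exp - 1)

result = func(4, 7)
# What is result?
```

func(4, 7) = 4 * 4 * 4 * 4 * 4 * 4 * 4 = 16384

Answer: 16384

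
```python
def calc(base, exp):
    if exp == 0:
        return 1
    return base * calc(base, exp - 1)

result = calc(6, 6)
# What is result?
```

calc(6, 6) = 6 * 6 * 6 * 6 * 6 * 6 = 46656

Answer: 46656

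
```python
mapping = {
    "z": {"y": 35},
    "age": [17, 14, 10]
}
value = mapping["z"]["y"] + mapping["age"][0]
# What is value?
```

Trace:
`mapping = { ...` → mapping = {'z': {'y': 35}, 'age': [17, 14, 10]}
`value = mapping["z"]["y"] + mapping["age"][0]` → value = 52
So value = 52

Answer: 52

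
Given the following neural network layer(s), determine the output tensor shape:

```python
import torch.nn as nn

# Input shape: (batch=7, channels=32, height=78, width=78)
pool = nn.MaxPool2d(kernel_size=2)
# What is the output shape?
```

Input: (7, 32, 78, 78) -> Output: (7, 32, 39, 39)

Answer: (7, 32, 39, 39)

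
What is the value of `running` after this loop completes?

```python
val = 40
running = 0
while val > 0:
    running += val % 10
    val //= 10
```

Sum digits of 40
`running` takes the values: 0 → 4

Answer: 4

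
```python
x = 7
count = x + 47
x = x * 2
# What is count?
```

Trace:
`x = 7` → x = 7
`count = x + 47` → count = 54
`x = x * 2` → x = 14
So count = 54

Answer: 54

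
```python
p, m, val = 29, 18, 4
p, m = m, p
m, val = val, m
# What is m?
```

Trace:
`p, m, val = 29, 18, 4` → p = 29; m = 18; val = 4
`p, m = m, p` → p = 18; m = 29
`m, val = val, m` → m = 4; val = 29
So m = 4

Answer: 4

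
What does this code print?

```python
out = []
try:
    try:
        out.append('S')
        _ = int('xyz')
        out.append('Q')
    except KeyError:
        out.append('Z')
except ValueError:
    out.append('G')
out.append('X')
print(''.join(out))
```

Execution trace: 'S' (try body) → 'G' (outer except ValueError) → 'X' (after the try/except). Output: SGX

Answer: SGX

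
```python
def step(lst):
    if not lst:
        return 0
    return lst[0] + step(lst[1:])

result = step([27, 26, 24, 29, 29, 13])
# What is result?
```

27 + 26 + 24 + 29 + 29 + 13 + 0 = 148

Answer: 148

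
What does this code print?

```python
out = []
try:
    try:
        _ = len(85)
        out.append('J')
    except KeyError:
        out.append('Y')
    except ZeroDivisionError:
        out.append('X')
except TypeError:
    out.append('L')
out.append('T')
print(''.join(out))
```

Execution trace: 'L' (outer except TypeError) → 'T' (after the try/except). Output: LT

Answer: LT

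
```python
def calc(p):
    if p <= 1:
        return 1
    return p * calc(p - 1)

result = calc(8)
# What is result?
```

calc(8) = 8 * 7 * 6 * 5 * 4 * 3 * 2 * 1 = 40320

Answer: 40320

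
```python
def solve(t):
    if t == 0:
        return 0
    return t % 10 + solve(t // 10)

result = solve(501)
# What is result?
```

Sum of digits of 501: 1 + 0 + 5 = 6

Answer: 6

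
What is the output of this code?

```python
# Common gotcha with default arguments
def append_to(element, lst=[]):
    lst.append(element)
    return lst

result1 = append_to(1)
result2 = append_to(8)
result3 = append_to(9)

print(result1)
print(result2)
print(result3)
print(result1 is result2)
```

Key concept: mutable default argument gotcha.
Step by step:
`result1 = append_to(1)` → result1 = [1]
`result2 = append_to(8)` → result1 = [1, 8] (same object as result2); result2 = [1, 8] (same object as result1)
`result3 = append_to(9)` → result1 = [1, 8, 9] (same object as result2, result3); result2 = [1, 8, 9] (same object as result1, result3); result3 = [1, 8, 9] (same object as result1, result2)
`print(result1)` → prints [1, 8, 9]
`print(result2)` → prints [1, 8, 9]
`print(result3)` → prints [1, 8, 9]
`print(result1 is result2)` → prints True

Answer:
[1, 8, 9]
[1, 8, 9]
[1, 8, 9]
True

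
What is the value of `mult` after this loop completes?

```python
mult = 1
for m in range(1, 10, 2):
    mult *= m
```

Product of 1, 3, 5, ... up to 9
`mult` takes the values: 1 → 3 → 15 → 105 → 945

Answer: 945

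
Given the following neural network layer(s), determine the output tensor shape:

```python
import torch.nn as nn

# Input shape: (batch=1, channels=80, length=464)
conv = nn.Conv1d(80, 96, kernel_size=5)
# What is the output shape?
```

Input: (1, 80, 464) -> Output: (1, 96, 460)

Answer: (1, 96, 460)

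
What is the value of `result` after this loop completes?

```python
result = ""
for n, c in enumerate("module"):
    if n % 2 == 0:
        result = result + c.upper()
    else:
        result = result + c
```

Uppercase even positions in 'module'
`result` takes the values: "" → "M" → "Mo" → "MoD" → "MoDu" → "MoDuL" → "MoDuLe"

Answer: "MoDuLe"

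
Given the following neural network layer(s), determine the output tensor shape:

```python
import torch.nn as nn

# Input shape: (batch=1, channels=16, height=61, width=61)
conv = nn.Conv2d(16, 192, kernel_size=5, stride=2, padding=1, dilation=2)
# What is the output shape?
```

Input: (1, 16, 61, 61) -> Output: (1, 192, 28, 28)

Answer: (1, 192, 28, 28)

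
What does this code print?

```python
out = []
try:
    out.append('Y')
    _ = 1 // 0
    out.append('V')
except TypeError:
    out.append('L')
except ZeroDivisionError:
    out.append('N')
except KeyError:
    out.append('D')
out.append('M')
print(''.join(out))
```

Execution trace: 'Y' (try body) → 'N' (except ZeroDivisionError) → 'M' (after the try/except). Output: YNM

Answer: YNM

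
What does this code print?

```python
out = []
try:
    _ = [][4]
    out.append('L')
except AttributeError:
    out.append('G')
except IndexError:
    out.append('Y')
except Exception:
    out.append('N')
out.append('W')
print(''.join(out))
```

Execution trace: 'Y' (except IndexError) → 'W' (after the try/except). Output: YW

Answer: YW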